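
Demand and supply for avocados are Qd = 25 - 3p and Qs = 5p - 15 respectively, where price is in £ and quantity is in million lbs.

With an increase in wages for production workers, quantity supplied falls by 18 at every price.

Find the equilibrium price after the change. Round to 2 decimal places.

Before the shock: 25 - 3p = 5p - 15 ⇒ 40 = 8p ⇒ p = 5, Q = 10.
After the shift, demand is Qd = 25 - 3p and supply is Qs = 5p - 33.
New equilibrium: 25 - 3p = 5p - 33 ⇒ 58 = 8p ⇒ p = 7.25, Q = 3.25.

7.25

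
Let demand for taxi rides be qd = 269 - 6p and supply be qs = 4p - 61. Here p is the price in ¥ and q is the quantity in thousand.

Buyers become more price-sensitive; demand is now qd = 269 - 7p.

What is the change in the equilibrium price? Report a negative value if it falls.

Initially, 269 - 6p = 4p - 61, so 330 = 10p and p = 33, q = 71.
The new curves are qd = 269 - 7p (demand) and qs = 4p - 61 (supply).
New equilibrium: 269 - 7p = 4p - 61 ⇒ 330 = 11p ⇒ p = 30, q = 59.
Δp = 30 − 33 = -3.

-3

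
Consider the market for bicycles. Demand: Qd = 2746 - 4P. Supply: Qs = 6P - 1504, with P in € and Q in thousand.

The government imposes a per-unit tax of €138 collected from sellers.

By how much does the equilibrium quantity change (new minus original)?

-331.2

Initially, 2746 - 4P = 6P - 1504, so 4250 = 10P and P = 425, Q = 1046.
Since sellers keep the price net of the tax, the effective supply curve becomes Qs = 6P - 2332.
Clearing the new market: 2746 - 4P = 6P - 2332, so P = 507.8 and Q = 714.8.
ΔQ = 714.8 − 1046 = -331.2.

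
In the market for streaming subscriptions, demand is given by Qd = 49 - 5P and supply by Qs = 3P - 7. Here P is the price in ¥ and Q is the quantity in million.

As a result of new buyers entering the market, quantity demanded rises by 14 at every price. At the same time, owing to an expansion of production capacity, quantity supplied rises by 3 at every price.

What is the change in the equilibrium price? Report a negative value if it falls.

Solve the original market: 49 - 5P = 3P - 7, hence P = 7 and Q = 14.
The shock moves the curves to Qd = 63 - 5P and Qs = 3P - 4.
New equilibrium: 63 - 5P = 3P - 4 ⇒ 67 = 8P ⇒ P = 8.375, Q = 21.125.
ΔP = 8.375 − 7 = +1.375.

+1.375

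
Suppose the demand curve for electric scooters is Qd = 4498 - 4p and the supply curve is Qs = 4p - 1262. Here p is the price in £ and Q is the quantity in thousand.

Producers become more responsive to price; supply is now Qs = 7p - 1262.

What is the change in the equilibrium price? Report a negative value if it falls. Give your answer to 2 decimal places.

Original equilibrium: 4498 - 4p = 4p - 1262 gives 5760 = 8p, so p = 720 and Q = 1618.
The new curves are Qd = 4498 - 4p (demand) and Qs = 7p - 1262 (supply).
Setting them equal: 4498 - 4p = 7p - 1262 → 5760 = 11p, so p = 5760/11 ≈ 523.6364 and Q = 26438/11 ≈ 2403.4545.
Δp = 523.6364 − 720 = -196.36.

-196.36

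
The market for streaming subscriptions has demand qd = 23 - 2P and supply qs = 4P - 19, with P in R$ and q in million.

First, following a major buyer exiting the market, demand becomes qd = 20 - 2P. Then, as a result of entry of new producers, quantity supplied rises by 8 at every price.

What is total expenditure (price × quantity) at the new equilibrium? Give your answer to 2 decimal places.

Before the shock: 23 - 2P = 4P - 19 ⇒ 42 = 6P ⇒ P = 7, q = 9.
With the change applied: demand qd = 20 - 2P, supply qs = 4P - 11.
Equate the new curves: 20 - 2P = 4P - 11, giving 31 = 6P, P = 31/6 ≈ 5.1667, q = 29/3 ≈ 9.6667.
New expenditure = 5.1667 × 9.6667 = 49.94.

49.94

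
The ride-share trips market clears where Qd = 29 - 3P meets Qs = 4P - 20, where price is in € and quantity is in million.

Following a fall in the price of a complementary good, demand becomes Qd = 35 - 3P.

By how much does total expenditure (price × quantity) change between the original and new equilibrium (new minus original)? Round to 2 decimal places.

Before the shock: 29 - 3P = 4P - 20 ⇒ 49 = 7P ⇒ P = 7, Q = 8.
The new curves are Qd = 35 - 3P (demand) and Qs = 4P - 20 (supply).
Equate the new curves: 35 - 3P = 4P - 20, giving 55 = 7P, P = 55/7 ≈ 7.8571, Q = 80/7 ≈ 11.4286.
Expenditure moves from 7×8 = 56 to 7.8571×11.4286 = 89.7959; change = +33.80.

+33.80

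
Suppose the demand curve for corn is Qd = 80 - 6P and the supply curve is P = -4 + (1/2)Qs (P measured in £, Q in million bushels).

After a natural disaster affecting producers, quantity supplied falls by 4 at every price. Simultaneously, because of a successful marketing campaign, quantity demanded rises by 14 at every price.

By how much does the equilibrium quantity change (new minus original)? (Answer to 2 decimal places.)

+0.50

Original equilibrium: 80 - 6P = 2P + 8 gives 72 = 8P, so P = 9 and Q = 26.
With the change applied: demand Qd = 94 - 6P, supply Qs = 2P + 4.
Setting them equal: 94 - 6P = 2P + 4 → 90 = 8P, so P = 11.25 and Q = 26.5.
ΔQ = 26.5 − 26 = +0.50.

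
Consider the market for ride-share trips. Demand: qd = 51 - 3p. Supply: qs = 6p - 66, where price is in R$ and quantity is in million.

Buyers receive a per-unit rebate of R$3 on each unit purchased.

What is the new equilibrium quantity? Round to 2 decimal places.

Original equilibrium: 51 - 3p = 6p - 66 gives 117 = 9p, so p = 13 and q = 12.
Since buyers' out-of-pocket price is the market price minus the rebate, the effective demand curve becomes qd = 60 - 3p.
Clearing the new market: 60 - 3p = 6p - 66, so p = 14 and q = 18.

18.00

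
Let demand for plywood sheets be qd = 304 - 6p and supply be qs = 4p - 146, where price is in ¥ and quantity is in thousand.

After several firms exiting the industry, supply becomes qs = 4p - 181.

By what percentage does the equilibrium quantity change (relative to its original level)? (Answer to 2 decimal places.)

Initially, 304 - 6p = 4p - 146, so 450 = 10p and p = 45, q = 34.
After the shift, demand is qd = 304 - 6p and supply is qs = 4p - 181.
Clearing the new market: 304 - 6p = 4p - 181, so p = 48.5 and q = 13.
%Δq = (13 − 34) / 34 × 100 = -61.76%.

-61.76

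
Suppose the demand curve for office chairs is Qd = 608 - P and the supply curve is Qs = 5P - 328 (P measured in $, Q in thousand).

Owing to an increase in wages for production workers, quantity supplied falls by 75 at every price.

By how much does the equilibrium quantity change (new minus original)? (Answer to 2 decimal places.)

Initially, 608 - P = 5P - 328, so 936 = 6P and P = 156, Q = 452.
With the change applied: demand Qd = 608 - P, supply Qs = 5P - 403.
Setting them equal: 608 - P = 5P - 403 → 1011 = 6P, so P = 168.5 and Q = 439.5.
ΔQ = 439.5 − 452 = -12.50.

-12.50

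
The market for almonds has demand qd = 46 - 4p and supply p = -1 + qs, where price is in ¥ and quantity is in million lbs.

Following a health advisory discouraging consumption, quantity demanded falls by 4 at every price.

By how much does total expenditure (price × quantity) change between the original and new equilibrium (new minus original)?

-14.56

Before the shock: 46 - 4p = p + 1 ⇒ 45 = 5p ⇒ p = 9, q = 10.
The new curves are qd = 42 - 4p (demand) and qs = p + 1 (supply).
Equate the new curves: 42 - 4p = p + 1, giving 41 = 5p, p = 8.2, q = 9.2.
Expenditure moves from 9×10 = 90 to 8.2×9.2 = 75.44; change = -14.56.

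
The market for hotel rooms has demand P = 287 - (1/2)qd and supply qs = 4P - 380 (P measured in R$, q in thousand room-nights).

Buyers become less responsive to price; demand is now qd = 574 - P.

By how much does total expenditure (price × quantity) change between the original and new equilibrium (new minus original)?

+32410.56

Before the shock: 574 - 2P = 4P - 380 ⇒ 954 = 6P ⇒ P = 159, q = 256.
With the change applied: demand qd = 574 - P, supply qs = 4P - 380.
Clearing the new market: 574 - P = 4P - 380, so P = 190.8 and q = 383.2.
Expenditure moves from 159×256 = 40704 to 190.8×383.2 = 73114.56; change = +32410.56.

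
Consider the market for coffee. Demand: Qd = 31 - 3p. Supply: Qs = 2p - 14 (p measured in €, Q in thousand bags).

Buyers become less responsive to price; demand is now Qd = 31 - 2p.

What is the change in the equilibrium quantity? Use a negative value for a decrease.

Original equilibrium: 31 - 3p = 2p - 14 gives 45 = 5p, so p = 9 and Q = 4.
The shock moves the curves to Qd = 31 - 2p and Qs = 2p - 14.
Setting them equal: 31 - 2p = 2p - 14 → 45 = 4p, so p = 11.25 and Q = 8.5.
ΔQ = 8.5 − 4 = +4.5.

+4.5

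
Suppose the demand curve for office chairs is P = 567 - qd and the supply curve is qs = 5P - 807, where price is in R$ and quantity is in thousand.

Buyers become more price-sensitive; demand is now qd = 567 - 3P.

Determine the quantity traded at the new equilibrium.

51.75

Initially, 567 - P = 5P - 807, so 1374 = 6P and P = 229, q = 338.
After the shift, demand is qd = 567 - 3P and supply is qs = 5P - 807.
Equate the new curves: 567 - 3P = 5P - 807, giving 1374 = 8P, P = 171.75, q = 51.75.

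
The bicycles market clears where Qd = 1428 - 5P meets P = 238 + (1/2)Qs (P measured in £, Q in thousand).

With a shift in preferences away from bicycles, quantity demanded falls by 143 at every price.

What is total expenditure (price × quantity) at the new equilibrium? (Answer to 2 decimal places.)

Original equilibrium: 1428 - 5P = 2P - 476 gives 1904 = 7P, so P = 272 and Q = 68.
The shock moves the curves to Qd = 1285 - 5P and Qs = 2P - 476.
Clearing the new market: 1285 - 5P = 2P - 476, so P = 1761/7 ≈ 251.5714 and Q = 190/7 ≈ 27.1429.
New expenditure = 251.5714 × 27.1429 = 6828.37.

6828.37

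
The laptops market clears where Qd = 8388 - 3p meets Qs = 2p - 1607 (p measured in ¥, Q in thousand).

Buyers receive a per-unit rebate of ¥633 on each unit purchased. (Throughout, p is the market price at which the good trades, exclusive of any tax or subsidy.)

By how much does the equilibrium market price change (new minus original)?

Before the shock: 8388 - 3p = 2p - 1607 ⇒ 9995 = 5p ⇒ p = 1999, Q = 2391.
Since buyers' out-of-pocket price is the market price minus the rebate, the effective demand curve becomes Qd = 10287 - 3p.
Equate the new curves: 10287 - 3p = 2p - 1607, giving 11894 = 5p, p = 2378.8, Q = 3150.6.
Δp = 2378.8 − 1999 = +379.8.

+379.8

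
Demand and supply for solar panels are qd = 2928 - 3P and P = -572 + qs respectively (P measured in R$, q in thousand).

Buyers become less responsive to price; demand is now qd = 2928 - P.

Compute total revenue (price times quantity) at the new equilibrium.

2061500

Original equilibrium: 2928 - 3P = P + 572 gives 2356 = 4P, so P = 589 and q = 1161.
The new curves are qd = 2928 - P (demand) and qs = P + 572 (supply).
Equate the new curves: 2928 - P = P + 572, giving 2356 = 2P, P = 1178, q = 1750.
New expenditure = 1178 × 1750 = 2061500.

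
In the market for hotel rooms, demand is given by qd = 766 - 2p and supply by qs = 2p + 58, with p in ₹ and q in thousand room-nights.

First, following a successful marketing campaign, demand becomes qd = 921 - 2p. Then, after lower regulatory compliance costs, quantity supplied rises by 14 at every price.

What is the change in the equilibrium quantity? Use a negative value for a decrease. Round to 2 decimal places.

+84.50

Initially, 766 - 2p = 2p + 58, so 708 = 4p and p = 177, q = 412.
The new curves are qd = 921 - 2p (demand) and qs = 2p + 72 (supply).
Clearing the new market: 921 - 2p = 2p + 72, so p = 212.25 and q = 496.5.
Δq = 496.5 − 412 = +84.50.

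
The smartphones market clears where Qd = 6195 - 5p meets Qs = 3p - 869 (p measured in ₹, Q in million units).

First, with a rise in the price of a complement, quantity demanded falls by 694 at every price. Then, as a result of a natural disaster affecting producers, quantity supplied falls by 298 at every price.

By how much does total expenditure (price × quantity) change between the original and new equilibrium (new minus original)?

-460267.75

Solve the original market: 6195 - 5p = 3p - 869, hence p = 883 and Q = 1780.
After the shift, demand is Qd = 5501 - 5p and supply is Qs = 3p - 1167.
Clearing the new market: 5501 - 5p = 3p - 1167, so p = 833.5 and Q = 1333.5.
Expenditure moves from 883×1780 = 1571740 to 833.5×1333.5 = 1111472.25; change = -460267.75.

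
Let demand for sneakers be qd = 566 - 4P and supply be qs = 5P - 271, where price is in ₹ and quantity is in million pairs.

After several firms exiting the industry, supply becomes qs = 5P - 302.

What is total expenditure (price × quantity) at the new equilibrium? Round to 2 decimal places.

17381.43

Initially, 566 - 4P = 5P - 271, so 837 = 9P and P = 93, q = 194.
The new curves are qd = 566 - 4P (demand) and qs = 5P - 302 (supply).
Setting them equal: 566 - 4P = 5P - 302 → 868 = 9P, so P = 868/9 ≈ 96.4444 and q = 1622/9 ≈ 180.2222.
New expenditure = 96.4444 × 180.2222 = 17381.43.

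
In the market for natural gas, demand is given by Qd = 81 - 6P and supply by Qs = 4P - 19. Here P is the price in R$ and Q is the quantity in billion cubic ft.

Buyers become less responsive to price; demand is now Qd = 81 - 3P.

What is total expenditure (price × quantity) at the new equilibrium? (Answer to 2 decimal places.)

544.90

Before the shock: 81 - 6P = 4P - 19 ⇒ 100 = 10P ⇒ P = 10, Q = 21.
After the shift, demand is Qd = 81 - 3P and supply is Qs = 4P - 19.
Equate the new curves: 81 - 3P = 4P - 19, giving 100 = 7P, P = 100/7 ≈ 14.2857, Q = 267/7 ≈ 38.1429.
New expenditure = 14.2857 × 38.1429 = 544.90.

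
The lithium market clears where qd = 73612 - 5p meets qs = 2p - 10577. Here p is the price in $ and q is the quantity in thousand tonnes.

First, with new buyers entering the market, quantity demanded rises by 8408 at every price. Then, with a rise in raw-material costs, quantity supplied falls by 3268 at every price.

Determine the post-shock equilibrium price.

Solve the original market: 73612 - 5p = 2p - 10577, hence p = 12027 and q = 13477.
The shock moves the curves to qd = 82020 - 5p and qs = 2p - 13845.
Setting them equal: 82020 - 5p = 2p - 13845 → 95865 = 7p, so p = 13695 and q = 13545.

13695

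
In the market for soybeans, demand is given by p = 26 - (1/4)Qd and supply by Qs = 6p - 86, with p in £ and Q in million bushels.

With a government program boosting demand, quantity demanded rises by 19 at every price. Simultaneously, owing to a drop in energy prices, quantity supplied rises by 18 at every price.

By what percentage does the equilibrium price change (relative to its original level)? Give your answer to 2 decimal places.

Original equilibrium: 104 - 4p = 6p - 86 gives 190 = 10p, so p = 19 and Q = 28.
The new curves are Qd = 123 - 4p (demand) and Qs = 6p - 68 (supply).
Setting them equal: 123 - 4p = 6p - 68 → 191 = 10p, so p = 19.1 and Q = 46.6.
%Δp = (19.1 − 19) / 19 × 100 = +0.53%.

+0.53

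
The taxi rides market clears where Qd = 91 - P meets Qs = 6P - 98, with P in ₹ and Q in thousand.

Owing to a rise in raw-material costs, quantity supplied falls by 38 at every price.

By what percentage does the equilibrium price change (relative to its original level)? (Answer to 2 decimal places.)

+20.11

Initially, 91 - P = 6P - 98, so 189 = 7P and P = 27, Q = 64.
After the shift, demand is Qd = 91 - P and supply is Qs = 6P - 136.
Equate the new curves: 91 - P = 6P - 136, giving 227 = 7P, P = 227/7 ≈ 32.4286, Q = 410/7 ≈ 58.5714.
%ΔP = (32.4286 − 27) / 27 × 100 = +20.11%.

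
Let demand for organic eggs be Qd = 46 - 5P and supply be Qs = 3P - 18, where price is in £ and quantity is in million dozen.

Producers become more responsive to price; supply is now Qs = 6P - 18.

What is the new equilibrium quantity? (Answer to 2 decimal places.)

Original equilibrium: 46 - 5P = 3P - 18 gives 64 = 8P, so P = 8 and Q = 6.
After the shift, demand is Qd = 46 - 5P and supply is Qs = 6P - 18.
Setting them equal: 46 - 5P = 6P - 18 → 64 = 11P, so P = 64/11 ≈ 5.8182 and Q = 186/11 ≈ 16.9091.

16.91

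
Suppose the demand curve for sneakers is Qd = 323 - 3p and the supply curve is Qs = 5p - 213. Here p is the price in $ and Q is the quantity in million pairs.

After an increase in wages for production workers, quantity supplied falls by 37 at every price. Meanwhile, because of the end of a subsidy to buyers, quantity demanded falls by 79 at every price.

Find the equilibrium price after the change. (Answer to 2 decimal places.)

61.75

Solve the original market: 323 - 3p = 5p - 213, hence p = 67 and Q = 122.
After the shift, demand is Qd = 244 - 3p and supply is Qs = 5p - 250.
Equate the new curves: 244 - 3p = 5p - 250, giving 494 = 8p, p = 61.75, Q = 58.75.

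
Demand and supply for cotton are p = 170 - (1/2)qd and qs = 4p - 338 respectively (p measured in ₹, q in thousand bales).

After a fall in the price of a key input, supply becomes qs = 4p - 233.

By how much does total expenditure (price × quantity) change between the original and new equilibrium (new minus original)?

Initially, 340 - 2p = 4p - 338, so 678 = 6p and p = 113, q = 114.
The shock moves the curves to qd = 340 - 2p and qs = 4p - 233.
Clearing the new market: 340 - 2p = 4p - 233, so p = 95.5 and q = 149.
Expenditure moves from 113×114 = 12882 to 95.5×149 = 14229.5; change = +1347.5.

+1347.5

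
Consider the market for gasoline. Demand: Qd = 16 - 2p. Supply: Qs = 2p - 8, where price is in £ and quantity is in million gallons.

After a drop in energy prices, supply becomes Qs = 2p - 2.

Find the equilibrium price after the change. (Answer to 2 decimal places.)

4.50

Solve the original market: 16 - 2p = 2p - 8, hence p = 6 and Q = 4.
After the shift, demand is Qd = 16 - 2p and supply is Qs = 2p - 2.
Equate the new curves: 16 - 2p = 2p - 2, giving 18 = 4p, p = 4.5, Q = 7.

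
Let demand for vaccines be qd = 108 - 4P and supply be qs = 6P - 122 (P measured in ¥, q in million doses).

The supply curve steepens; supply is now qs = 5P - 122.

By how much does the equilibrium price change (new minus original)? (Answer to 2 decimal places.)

Initially, 108 - 4P = 6P - 122, so 230 = 10P and P = 23, q = 16.
After the shift, demand is qd = 108 - 4P and supply is qs = 5P - 122.
Clearing the new market: 108 - 4P = 5P - 122, so P = 230/9 ≈ 25.5556 and q = 52/9 ≈ 5.7778.
ΔP = 25.5556 − 23 = +2.56.

+2.56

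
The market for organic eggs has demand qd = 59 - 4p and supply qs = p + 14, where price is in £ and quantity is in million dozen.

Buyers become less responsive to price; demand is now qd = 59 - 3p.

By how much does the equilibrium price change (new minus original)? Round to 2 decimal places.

Initially, 59 - 4p = p + 14, so 45 = 5p and p = 9, q = 23.
After the shift, demand is qd = 59 - 3p and supply is qs = p + 14.
Clearing the new market: 59 - 3p = p + 14, so p = 11.25 and q = 25.25.
Δp = 11.25 − 9 = +2.25.

+2.25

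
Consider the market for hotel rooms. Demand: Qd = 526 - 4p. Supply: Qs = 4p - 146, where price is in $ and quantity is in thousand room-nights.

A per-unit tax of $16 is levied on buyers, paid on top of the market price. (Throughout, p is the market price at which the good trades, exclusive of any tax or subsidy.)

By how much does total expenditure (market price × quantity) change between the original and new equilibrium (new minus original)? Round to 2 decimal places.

-3952.00

Original equilibrium: 526 - 4p = 4p - 146 gives 672 = 8p, so p = 84 and Q = 190.
Since buyers pay the price plus the tax, the effective demand curve becomes Qd = 462 - 4p.
New equilibrium: 462 - 4p = 4p - 146 ⇒ 608 = 8p ⇒ p = 76, Q = 158.
Expenditure moves from 84×190 = 15960 to 76×158 = 12008; change = -3952.00.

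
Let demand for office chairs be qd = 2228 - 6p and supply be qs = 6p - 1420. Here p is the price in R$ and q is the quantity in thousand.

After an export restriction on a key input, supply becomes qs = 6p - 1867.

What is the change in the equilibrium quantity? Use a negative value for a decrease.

-223.5

Solve the original market: 2228 - 6p = 6p - 1420, hence p = 304 and q = 404.
The new curves are qd = 2228 - 6p (demand) and qs = 6p - 1867 (supply).
Clearing the new market: 2228 - 6p = 6p - 1867, so p = 341.25 and q = 180.5.
Δq = 180.5 − 404 = -223.5.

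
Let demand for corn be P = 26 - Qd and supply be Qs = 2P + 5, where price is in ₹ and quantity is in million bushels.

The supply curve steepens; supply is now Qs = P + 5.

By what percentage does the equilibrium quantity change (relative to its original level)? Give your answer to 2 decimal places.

Before the shock: 26 - P = 2P + 5 ⇒ 21 = 3P ⇒ P = 7, Q = 19.
With the change applied: demand Qd = 26 - P, supply Qs = P + 5.
Clearing the new market: 26 - P = P + 5, so P = 10.5 and Q = 15.5.
%ΔQ = (15.5 − 19) / 19 × 100 = -18.42%.

-18.42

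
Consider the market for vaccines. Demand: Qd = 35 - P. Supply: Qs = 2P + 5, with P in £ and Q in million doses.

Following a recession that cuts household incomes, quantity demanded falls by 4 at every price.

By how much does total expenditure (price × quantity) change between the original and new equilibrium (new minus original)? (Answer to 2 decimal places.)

-56.44

Initially, 35 - P = 2P + 5, so 30 = 3P and P = 10, Q = 25.
After the shift, demand is Qd = 31 - P and supply is Qs = 2P + 5.
Equate the new curves: 31 - P = 2P + 5, giving 26 = 3P, P = 26/3 ≈ 8.6667, Q = 67/3 ≈ 22.3333.
Expenditure moves from 10×25 = 250 to 8.6667×22.3333 = 193.5556; change = -56.44.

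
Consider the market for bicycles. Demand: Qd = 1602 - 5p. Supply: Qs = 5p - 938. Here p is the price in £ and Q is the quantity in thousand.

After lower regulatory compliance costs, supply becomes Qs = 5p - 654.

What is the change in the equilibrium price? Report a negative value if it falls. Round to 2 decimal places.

Original equilibrium: 1602 - 5p = 5p - 938 gives 2540 = 10p, so p = 254 and Q = 332.
With the change applied: demand Qd = 1602 - 5p, supply Qs = 5p - 654.
New equilibrium: 1602 - 5p = 5p - 654 ⇒ 2256 = 10p ⇒ p = 225.6, Q = 474.
Δp = 225.6 − 254 = -28.40.

-28.40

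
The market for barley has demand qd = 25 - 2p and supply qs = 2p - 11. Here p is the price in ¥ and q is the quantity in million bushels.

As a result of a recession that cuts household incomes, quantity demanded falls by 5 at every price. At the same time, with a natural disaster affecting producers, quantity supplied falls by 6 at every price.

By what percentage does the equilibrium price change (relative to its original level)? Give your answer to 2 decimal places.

+2.78

Before the shock: 25 - 2p = 2p - 11 ⇒ 36 = 4p ⇒ p = 9, q = 7.
With the change applied: demand qd = 20 - 2p, supply qs = 2p - 17.
Clearing the new market: 20 - 2p = 2p - 17, so p = 9.25 and q = 1.5.
%Δp = (9.25 − 9) / 9 × 100 = +2.78%.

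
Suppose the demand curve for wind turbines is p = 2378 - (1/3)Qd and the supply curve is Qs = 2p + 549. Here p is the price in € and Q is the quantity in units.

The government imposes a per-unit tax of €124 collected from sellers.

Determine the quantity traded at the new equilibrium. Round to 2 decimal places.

Initially, 7134 - 3p = 2p + 549, so 6585 = 5p and p = 1317, Q = 3183.
Since sellers keep the price net of the tax, the effective supply curve becomes Qs = 2p + 301.
Equate the new curves: 7134 - 3p = 2p + 301, giving 6833 = 5p, p = 1366.6, Q = 3034.2.

3034.20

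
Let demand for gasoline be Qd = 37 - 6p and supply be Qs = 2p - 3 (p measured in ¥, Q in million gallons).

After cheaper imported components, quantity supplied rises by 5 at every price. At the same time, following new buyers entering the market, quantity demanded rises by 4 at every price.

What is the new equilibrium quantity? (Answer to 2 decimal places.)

11.75

Before the shock: 37 - 6p = 2p - 3 ⇒ 40 = 8p ⇒ p = 5, Q = 7.
The shock moves the curves to Qd = 41 - 6p and Qs = 2p + 2.
New equilibrium: 41 - 6p = 2p + 2 ⇒ 39 = 8p ⇒ p = 4.875, Q = 11.75.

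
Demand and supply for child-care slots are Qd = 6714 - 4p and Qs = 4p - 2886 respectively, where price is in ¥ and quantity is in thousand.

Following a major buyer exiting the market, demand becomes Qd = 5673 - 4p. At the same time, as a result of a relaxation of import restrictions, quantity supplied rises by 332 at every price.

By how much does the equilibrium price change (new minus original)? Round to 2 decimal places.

-171.63

Original equilibrium: 6714 - 4p = 4p - 2886 gives 9600 = 8p, so p = 1200 and Q = 1914.
After the shift, demand is Qd = 5673 - 4p and supply is Qs = 4p - 2554.
Clearing the new market: 5673 - 4p = 4p - 2554, so p = 1028.375 and Q = 1559.5.
Δp = 1028.375 − 1200 = -171.63.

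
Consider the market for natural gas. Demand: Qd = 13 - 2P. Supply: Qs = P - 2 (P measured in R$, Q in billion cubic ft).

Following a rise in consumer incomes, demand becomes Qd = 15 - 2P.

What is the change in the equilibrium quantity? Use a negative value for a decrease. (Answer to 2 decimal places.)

Initially, 13 - 2P = P - 2, so 15 = 3P and P = 5, Q = 3.
After the shift, demand is Qd = 15 - 2P and supply is Qs = P - 2.
New equilibrium: 15 - 2P = P - 2 ⇒ 17 = 3P ⇒ P = 17/3 ≈ 5.6667, Q = 11/3 ≈ 3.6667.
ΔQ = 3.6667 − 3 = +0.67.

+0.67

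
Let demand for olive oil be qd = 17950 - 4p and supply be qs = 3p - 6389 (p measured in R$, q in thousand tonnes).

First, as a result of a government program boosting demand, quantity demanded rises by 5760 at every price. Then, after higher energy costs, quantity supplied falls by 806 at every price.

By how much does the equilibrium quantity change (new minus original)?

+2008

Before the shock: 17950 - 4p = 3p - 6389 ⇒ 24339 = 7p ⇒ p = 3477, q = 4042.
The shock moves the curves to qd = 23710 - 4p and qs = 3p - 7195.
Setting them equal: 23710 - 4p = 3p - 7195 → 30905 = 7p, so p = 4415 and q = 6050.
Δq = 6050 − 4042 = +2008.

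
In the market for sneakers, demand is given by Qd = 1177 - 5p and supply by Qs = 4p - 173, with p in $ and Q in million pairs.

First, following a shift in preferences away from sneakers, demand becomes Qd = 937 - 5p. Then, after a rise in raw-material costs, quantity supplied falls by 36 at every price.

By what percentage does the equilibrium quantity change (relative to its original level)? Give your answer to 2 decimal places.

-29.66

Initially, 1177 - 5p = 4p - 173, so 1350 = 9p and p = 150, Q = 427.
With the change applied: demand Qd = 937 - 5p, supply Qs = 4p - 209.
New equilibrium: 937 - 5p = 4p - 209 ⇒ 1146 = 9p ⇒ p = 382/3 ≈ 127.3333, Q = 901/3 ≈ 300.3333.
%ΔQ = (300.3333 − 427) / 427 × 100 = -29.66%.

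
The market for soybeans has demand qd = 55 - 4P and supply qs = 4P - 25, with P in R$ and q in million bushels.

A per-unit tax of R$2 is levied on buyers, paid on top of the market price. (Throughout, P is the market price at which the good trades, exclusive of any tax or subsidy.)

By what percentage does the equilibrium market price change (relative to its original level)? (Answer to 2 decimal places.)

-10.00

Initially, 55 - 4P = 4P - 25, so 80 = 8P and P = 10, q = 15.
Since buyers pay the price plus the tax, the effective demand curve becomes qd = 47 - 4P.
Setting them equal: 47 - 4P = 4P - 25 → 72 = 8P, so P = 9 and q = 11.
%ΔP = (9 − 10) / 10 × 100 = -10.00%.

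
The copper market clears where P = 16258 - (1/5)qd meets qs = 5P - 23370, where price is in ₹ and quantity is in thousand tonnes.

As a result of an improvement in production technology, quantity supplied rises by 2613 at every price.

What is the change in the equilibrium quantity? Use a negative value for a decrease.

+1306.5

Before the shock: 81290 - 5P = 5P - 23370 ⇒ 104660 = 10P ⇒ P = 10466, q = 28960.
The shock moves the curves to qd = 81290 - 5P and qs = 5P - 20757.
Clearing the new market: 81290 - 5P = 5P - 20757, so P = 10204.7 and q = 30266.5.
Δq = 30266.5 − 28960 = +1306.5.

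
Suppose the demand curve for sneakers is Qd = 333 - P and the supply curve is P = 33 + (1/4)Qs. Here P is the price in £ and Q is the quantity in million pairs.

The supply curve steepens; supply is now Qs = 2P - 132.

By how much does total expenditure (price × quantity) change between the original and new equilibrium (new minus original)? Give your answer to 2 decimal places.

+5270.00

Solve the original market: 333 - P = 4P - 132, hence P = 93 and Q = 240.
With the change applied: demand Qd = 333 - P, supply Qs = 2P - 132.
Clearing the new market: 333 - P = 2P - 132, so P = 155 and Q = 178.
Expenditure moves from 93×240 = 22320 to 155×178 = 27590; change = +5270.00.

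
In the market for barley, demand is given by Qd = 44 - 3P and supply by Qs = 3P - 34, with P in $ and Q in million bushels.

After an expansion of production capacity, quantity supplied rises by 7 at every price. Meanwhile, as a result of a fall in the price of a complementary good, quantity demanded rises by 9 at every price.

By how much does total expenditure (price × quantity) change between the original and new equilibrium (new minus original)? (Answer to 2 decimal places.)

Before the shock: 44 - 3P = 3P - 34 ⇒ 78 = 6P ⇒ P = 13, Q = 5.
The shock moves the curves to Qd = 53 - 3P and Qs = 3P - 27.
New equilibrium: 53 - 3P = 3P - 27 ⇒ 80 = 6P ⇒ P = 40/3 ≈ 13.3333, Q = 13.
Expenditure moves from 13×5 = 65 to 13.3333×13 = 173.3333; change = +108.33.

+108.33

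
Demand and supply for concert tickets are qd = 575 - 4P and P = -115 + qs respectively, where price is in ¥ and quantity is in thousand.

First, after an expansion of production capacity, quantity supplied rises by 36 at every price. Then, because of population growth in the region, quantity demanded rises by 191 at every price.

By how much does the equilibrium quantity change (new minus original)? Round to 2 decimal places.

Original equilibrium: 575 - 4P = P + 115 gives 460 = 5P, so P = 92 and q = 207.
The new curves are qd = 766 - 4P (demand) and qs = P + 151 (supply).
New equilibrium: 766 - 4P = P + 151 ⇒ 615 = 5P ⇒ P = 123, q = 274.
Δq = 274 − 207 = +67.00.

+67.00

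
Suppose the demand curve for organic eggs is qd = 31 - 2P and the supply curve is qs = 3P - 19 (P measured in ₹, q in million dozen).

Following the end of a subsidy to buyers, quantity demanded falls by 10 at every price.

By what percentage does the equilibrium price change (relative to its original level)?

-20

Before the shock: 31 - 2P = 3P - 19 ⇒ 50 = 5P ⇒ P = 10, q = 11.
The new curves are qd = 21 - 2P (demand) and qs = 3P - 19 (supply).
New equilibrium: 21 - 2P = 3P - 19 ⇒ 40 = 5P ⇒ P = 8, q = 5.
%ΔP = (8 − 10) / 10 × 100 = -20%.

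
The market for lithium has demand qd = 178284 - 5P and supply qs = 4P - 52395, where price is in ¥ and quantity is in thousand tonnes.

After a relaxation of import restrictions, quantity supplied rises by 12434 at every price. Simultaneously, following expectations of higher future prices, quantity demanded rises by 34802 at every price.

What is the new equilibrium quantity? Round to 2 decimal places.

72504.33

Before the shock: 178284 - 5P = 4P - 52395 ⇒ 230679 = 9P ⇒ P = 25631, q = 50129.
The shock moves the curves to qd = 213086 - 5P and qs = 4P - 39961.
Equate the new curves: 213086 - 5P = 4P - 39961, giving 253047 = 9P, P = 84349/3 ≈ 28116.3333, q = 217513/3 ≈ 72504.3333.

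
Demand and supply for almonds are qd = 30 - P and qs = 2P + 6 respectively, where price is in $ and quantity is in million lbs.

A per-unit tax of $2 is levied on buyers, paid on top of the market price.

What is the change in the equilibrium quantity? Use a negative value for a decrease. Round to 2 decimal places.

Initially, 30 - P = 2P + 6, so 24 = 3P and P = 8, q = 22.
Since buyers pay the price plus the tax, the effective demand curve becomes qd = 28 - P.
Setting them equal: 28 - P = 2P + 6 → 22 = 3P, so P = 22/3 ≈ 7.3333 and q = 62/3 ≈ 20.6667.
Δq = 20.6667 − 22 = -1.33.

-1.33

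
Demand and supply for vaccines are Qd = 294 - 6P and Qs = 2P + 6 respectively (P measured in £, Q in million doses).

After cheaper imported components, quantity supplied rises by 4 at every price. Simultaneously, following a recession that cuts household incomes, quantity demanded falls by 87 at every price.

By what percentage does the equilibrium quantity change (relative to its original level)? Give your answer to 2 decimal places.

Before the shock: 294 - 6P = 2P + 6 ⇒ 288 = 8P ⇒ P = 36, Q = 78.
With the change applied: demand Qd = 207 - 6P, supply Qs = 2P + 10.
Equate the new curves: 207 - 6P = 2P + 10, giving 197 = 8P, P = 24.625, Q = 59.25.
%ΔQ = (59.25 − 78) / 78 × 100 = -24.04%.

-24.04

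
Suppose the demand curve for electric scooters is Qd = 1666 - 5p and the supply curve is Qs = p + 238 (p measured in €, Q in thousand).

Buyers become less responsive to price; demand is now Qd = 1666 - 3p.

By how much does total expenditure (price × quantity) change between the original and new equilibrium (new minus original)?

Initially, 1666 - 5p = p + 238, so 1428 = 6p and p = 238, Q = 476.
The new curves are Qd = 1666 - 3p (demand) and Qs = p + 238 (supply).
Setting them equal: 1666 - 3p = p + 238 → 1428 = 4p, so p = 357 and Q = 595.
Expenditure moves from 238×476 = 113288 to 357×595 = 212415; change = +99127.

+99127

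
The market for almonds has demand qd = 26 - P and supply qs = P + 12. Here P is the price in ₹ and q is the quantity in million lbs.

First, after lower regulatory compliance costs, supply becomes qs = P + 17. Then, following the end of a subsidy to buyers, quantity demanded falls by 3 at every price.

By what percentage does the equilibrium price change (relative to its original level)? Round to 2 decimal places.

Original equilibrium: 26 - P = P + 12 gives 14 = 2P, so P = 7 and q = 19.
After the shift, demand is qd = 23 - P and supply is qs = P + 17.
New equilibrium: 23 - P = P + 17 ⇒ 6 = 2P ⇒ P = 3, q = 20.
%ΔP = (3 − 7) / 7 × 100 = -57.14%.

-57.14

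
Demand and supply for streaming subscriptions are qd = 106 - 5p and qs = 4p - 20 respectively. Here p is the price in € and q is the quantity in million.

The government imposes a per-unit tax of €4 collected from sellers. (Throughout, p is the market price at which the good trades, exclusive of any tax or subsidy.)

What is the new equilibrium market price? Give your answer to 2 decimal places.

Initially, 106 - 5p = 4p - 20, so 126 = 9p and p = 14, q = 36.
Since sellers keep the price net of the tax, the effective supply curve becomes qs = 4p - 36.
Clearing the new market: 106 - 5p = 4p - 36, so p = 142/9 ≈ 15.7778 and q = 244/9 ≈ 27.1111.

15.78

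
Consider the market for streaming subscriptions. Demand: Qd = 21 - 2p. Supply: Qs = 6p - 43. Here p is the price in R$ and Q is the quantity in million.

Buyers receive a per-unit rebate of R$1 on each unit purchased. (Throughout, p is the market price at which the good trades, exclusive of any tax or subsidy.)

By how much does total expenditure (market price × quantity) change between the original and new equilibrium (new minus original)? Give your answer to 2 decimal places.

Initially, 21 - 2p = 6p - 43, so 64 = 8p and p = 8, Q = 5.
Since buyers' out-of-pocket price is the market price minus the rebate, the effective demand curve becomes Qd = 23 - 2p.
Clearing the new market: 23 - 2p = 6p - 43, so p = 8.25 and Q = 6.5.
Expenditure moves from 8×5 = 40 to 8.25×6.5 = 53.625; change = +13.63.

+13.63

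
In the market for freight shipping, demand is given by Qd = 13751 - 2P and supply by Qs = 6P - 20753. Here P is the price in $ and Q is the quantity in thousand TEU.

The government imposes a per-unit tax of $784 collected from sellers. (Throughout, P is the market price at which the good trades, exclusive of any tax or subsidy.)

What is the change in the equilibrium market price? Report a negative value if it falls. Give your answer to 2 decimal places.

+588.00

Solve the original market: 13751 - 2P = 6P - 20753, hence P = 4313 and Q = 5125.
Since sellers keep the price net of the tax, the effective supply curve becomes Qs = 6P - 25457.
Setting them equal: 13751 - 2P = 6P - 25457 → 39208 = 8P, so P = 4901 and Q = 3949.
ΔP = 4901 − 4313 = +588.00.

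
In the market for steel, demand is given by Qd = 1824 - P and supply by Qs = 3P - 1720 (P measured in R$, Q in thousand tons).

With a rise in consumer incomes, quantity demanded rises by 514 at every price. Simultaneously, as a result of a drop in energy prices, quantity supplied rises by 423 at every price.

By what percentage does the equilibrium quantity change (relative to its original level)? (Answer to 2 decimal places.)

+52.37

Solve the original market: 1824 - P = 3P - 1720, hence P = 886 and Q = 938.
The shock moves the curves to Qd = 2338 - P and Qs = 3P - 1297.
Equate the new curves: 2338 - P = 3P - 1297, giving 3635 = 4P, P = 908.75, Q = 1429.25.
%ΔQ = (1429.25 − 938) / 938 × 100 = +52.37%.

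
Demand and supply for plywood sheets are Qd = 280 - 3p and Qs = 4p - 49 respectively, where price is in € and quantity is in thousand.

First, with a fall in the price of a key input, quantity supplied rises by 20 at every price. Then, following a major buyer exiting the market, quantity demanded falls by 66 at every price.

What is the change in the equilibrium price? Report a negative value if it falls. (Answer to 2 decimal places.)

Before the shock: 280 - 3p = 4p - 49 ⇒ 329 = 7p ⇒ p = 47, Q = 139.
After the shift, demand is Qd = 214 - 3p and supply is Qs = 4p - 29.
New equilibrium: 214 - 3p = 4p - 29 ⇒ 243 = 7p ⇒ p = 243/7 ≈ 34.7143, Q = 769/7 ≈ 109.8571.
Δp = 34.7143 − 47 = -12.29.

-12.29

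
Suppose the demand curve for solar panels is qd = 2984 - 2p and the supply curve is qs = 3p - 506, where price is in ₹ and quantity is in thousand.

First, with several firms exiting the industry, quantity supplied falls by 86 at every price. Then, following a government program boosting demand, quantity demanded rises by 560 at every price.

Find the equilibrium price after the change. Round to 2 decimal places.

Before the shock: 2984 - 2p = 3p - 506 ⇒ 3490 = 5p ⇒ p = 698, q = 1588.
After the shift, demand is qd = 3544 - 2p and supply is qs = 3p - 592.
New equilibrium: 3544 - 2p = 3p - 592 ⇒ 4136 = 5p ⇒ p = 827.2, q = 1889.6.

827.20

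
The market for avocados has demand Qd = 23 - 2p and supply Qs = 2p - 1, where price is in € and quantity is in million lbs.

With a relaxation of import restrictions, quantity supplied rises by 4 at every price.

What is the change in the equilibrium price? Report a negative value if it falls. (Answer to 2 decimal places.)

-1.00

Solve the original market: 23 - 2p = 2p - 1, hence p = 6 and Q = 11.
After the shift, demand is Qd = 23 - 2p and supply is Qs = 2p + 3.
New equilibrium: 23 - 2p = 2p + 3 ⇒ 20 = 4p ⇒ p = 5, Q = 13.
Δp = 5 − 6 = -1.00.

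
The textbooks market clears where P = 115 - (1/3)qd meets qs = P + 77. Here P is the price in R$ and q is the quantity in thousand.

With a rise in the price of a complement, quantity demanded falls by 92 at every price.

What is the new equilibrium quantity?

121

Before the shock: 345 - 3P = P + 77 ⇒ 268 = 4P ⇒ P = 67, q = 144.
With the change applied: demand qd = 253 - 3P, supply qs = P + 77.
Setting them equal: 253 - 3P = P + 77 → 176 = 4P, so P = 44 and q = 121.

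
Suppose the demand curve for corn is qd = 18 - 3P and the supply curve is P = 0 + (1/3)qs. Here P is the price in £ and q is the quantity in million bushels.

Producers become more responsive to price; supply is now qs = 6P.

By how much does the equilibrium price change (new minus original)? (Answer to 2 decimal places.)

Solve the original market: 18 - 3P = 3P, hence P = 3 and q = 9.
The new curves are qd = 18 - 3P (demand) and qs = 6P (supply).
Equate the new curves: 18 - 3P = 6P, giving 18 = 9P, P = 2, q = 12.
ΔP = 2 − 3 = -1.00.

-1.00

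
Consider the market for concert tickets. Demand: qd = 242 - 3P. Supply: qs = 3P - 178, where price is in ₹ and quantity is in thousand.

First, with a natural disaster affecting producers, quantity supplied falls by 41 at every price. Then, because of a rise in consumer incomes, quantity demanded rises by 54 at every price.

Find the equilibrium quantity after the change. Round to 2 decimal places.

Solve the original market: 242 - 3P = 3P - 178, hence P = 70 and q = 32.
The new curves are qd = 296 - 3P (demand) and qs = 3P - 219 (supply).
Clearing the new market: 296 - 3P = 3P - 219, so P = 515/6 ≈ 85.8333 and q = 38.5.

38.50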